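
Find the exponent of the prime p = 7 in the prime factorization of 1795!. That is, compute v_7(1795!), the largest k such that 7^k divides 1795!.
v_7(1795!) = 297

Legendre's formula: v_p(n!) = Σ_{k ≥ 1} ⌊n / p^k⌋. For p = 7, n = 1795, the terms are:
  ⌊1795/7^1⌋ = ⌊1795/7⌋ = 256
  ⌊1795/7^2⌋ = ⌊1795/49⌋ = 36
  ⌊1795/7^3⌋ = ⌊1795/343⌋ = 5
(the next term ⌊1795/7^4⌋ = 0, terminating the sum). Summing: v_7(1795!) = 256 + 36 + 5 = 297.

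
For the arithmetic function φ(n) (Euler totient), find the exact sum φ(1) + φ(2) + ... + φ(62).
Σ_{n ≤ 62} φ(n) = 1192

Compute φ(n) for each 1 ≤ n ≤ 62: φ(1) = 1, φ(2) = 1, φ(3) = 2, φ(4) = 2, φ(5) = 4, φ(6) = 2, φ(7) = 6, φ(8) = 4, φ(9) = 6, φ(10) = 4, φ(11) = 10, φ(12) = 4, φ(13) = 12, φ(14) = 6, φ(15) = 8, φ(16) = 8, φ(17) = 16, φ(18) = 6, φ(19) = 18, φ(20) = 8, φ(21) = 12, φ(22) = 10, φ(23) = 22, φ(24) = 8, φ(25) = 20, φ(26) = 12, φ(27) = 18, φ(28) = 12, φ(29) = 28, φ(30) = 8, φ(31) = 30, φ(32) = 16, φ(33) = 20, φ(34) = 16, φ(35) = 24, φ(36) = 12, φ(37) = 36, φ(38) = 18, φ(39) = 24, φ(40) = 16, φ(41) = 40, φ(42) = 12, φ(43) = 42, φ(44) = 20, φ(45) = 24, φ(46) = 22, φ(47) = 46, φ(48) = 16, φ(49) = 42, φ(50) = 20, φ(51) = 32, φ(52) = 24, φ(53) = 52, φ(54) = 18, φ(55) = 40, φ(56) = 24, φ(57) = 36, φ(58) = 28, φ(59) = 58, φ(60) = 16, φ(61) = 60, φ(62) = 30. Summing all 62 values: 1192. (Average order: Σ_{n ≤ x} φ(n) ~ (3/π²) x². For x = 62, (3/π²)·62² ≈ 1168.44.)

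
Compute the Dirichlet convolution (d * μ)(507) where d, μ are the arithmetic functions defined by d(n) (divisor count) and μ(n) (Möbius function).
(d * μ)(507) = 1

Divisors of 507: [1, 3, 13, 39, 169, 507]. For each d | 507:
  d = 1: d(1) · μ(507/1) = 1 · 0 = 0
  d = 3: d(3) · μ(507/3) = 2 · 0 = 0
  d = 13: d(13) · μ(507/13) = 2 · 1 = 2
  d = 39: d(39) · μ(507/39) = 4 · -1 = -4
  d = 169: d(169) · μ(507/169) = 3 · -1 = -3
  d = 507: d(507) · μ(507/507) = 6 · 1 = 6
Summing: (d * μ)(507) = 0 + 0 + 2 + -4 + -3 + 6 = 1.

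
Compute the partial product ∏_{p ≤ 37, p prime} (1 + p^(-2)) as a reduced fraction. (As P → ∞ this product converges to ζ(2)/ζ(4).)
∏ = 270008184968000000/178631837133343209

The primes p ≤ 37 are [2, 3, 5, 7, 11, 13, 17, 19, 23, 29, 31, 37]. For each, (1 + 1/p^2) = (p^2 + 1)/p^2. Multiplying these fractions over p ∈ [2, 3, 5, 7, 11, 13, 17, 19, 23, 29, 31, 37] gives 270008184968000000/178631837133343209. (In the limit P → ∞ this tends to ζ(2)/ζ(4).)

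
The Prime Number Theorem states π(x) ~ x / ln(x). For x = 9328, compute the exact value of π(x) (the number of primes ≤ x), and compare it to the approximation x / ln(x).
π(9328) = 1154;  x/ln(x) ≈ 1020.48;  relative error ≈ 11.57%.

Directly count primes up to 9328: π(9328) = 1154. The PNT approximation gives 9328/ln(9328) ≈ 9328/9.14078 ≈ 1020.48. Relative error (π(x) − x/ln(x)) / π(x) ≈ 11.57%; the approximation is known to undercount slightly (Li(x) is a better estimate).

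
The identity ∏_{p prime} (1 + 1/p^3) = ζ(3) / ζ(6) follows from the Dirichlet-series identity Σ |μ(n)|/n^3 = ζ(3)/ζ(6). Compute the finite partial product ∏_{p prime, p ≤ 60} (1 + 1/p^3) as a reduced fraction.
∏ = 49015348118957287693667429084900240520118272/41484639097894743448712899010350912764324083

The primes p ≤ 60 are [2, 3, 5, 7, 11, 13, 17, 19, 23, 29, 31, 37, 41, 43, 47, 53, 59]. For each, (1 + 1/p^3) = (p^3 + 1)/p^3. Multiplying these fractions over p ∈ [2, 3, 5, 7, 11, 13, 17, 19, 23, 29, 31, 37, 41, 43, 47, 53, 59] gives 49015348118957287693667429084900240520118272/41484639097894743448712899010350912764324083. (In the limit P → ∞ this tends to ζ(3)/ζ(6).)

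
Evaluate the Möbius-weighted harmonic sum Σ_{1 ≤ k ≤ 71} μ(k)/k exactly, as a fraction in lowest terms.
Σ μ(k)/k = -200643437220052588790575/15941166575048541741926154

Values of μ(k) for 1 ≤ k ≤ 71: μ(1) = 1, μ(2) = -1, μ(3) = -1, μ(5) = -1, μ(6) = 1, μ(7) = -1, μ(10) = 1, μ(11) = -1, μ(13) = -1, μ(14) = 1, μ(15) = 1, μ(17) = -1, μ(19) = -1, μ(21) = 1, μ(22) = 1, μ(23) = -1, μ(26) = 1, μ(29) = -1, μ(30) = -1, μ(31) = -1, μ(33) = 1, μ(34) = 1, μ(35) = 1, μ(37) = -1, μ(38) = 1, μ(39) = 1, μ(41) = -1, μ(42) = -1, μ(43) = -1, μ(46) = 1, μ(47) = -1, μ(51) = 1, μ(53) = -1, μ(55) = 1, μ(57) = 1, μ(58) = 1, μ(59) = -1, μ(61) = -1, μ(62) = 1, μ(65) = 1, μ(66) = -1, μ(67) = -1, μ(69) = 1, μ(70) = -1, μ(71) = -1, with μ = 0 on non-squarefree integers. Summing μ(k)/k for k where μ(k) ≠ 0 gives -200643437220052588790575/15941166575048541741926154 ≈ -0.0126. (PNT ⟺ this sum → 0 as n → ∞.)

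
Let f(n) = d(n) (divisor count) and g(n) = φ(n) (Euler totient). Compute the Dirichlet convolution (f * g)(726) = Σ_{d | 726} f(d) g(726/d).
(d * φ)(726) = 1596

Divisors of 726: [1, 2, 3, 6, 11, 22, 33, 66, 121, 242, 363, 726]. For each d | 726:
  d = 1: d(1) · φ(726/1) = 1 · 220 = 220
  d = 2: d(2) · φ(726/2) = 2 · 220 = 440
  d = 3: d(3) · φ(726/3) = 2 · 110 = 220
  d = 6: d(6) · φ(726/6) = 4 · 110 = 440
  d = 11: d(11) · φ(726/11) = 2 · 20 = 40
  d = 22: d(22) · φ(726/22) = 4 · 20 = 80
  d = 33: d(33) · φ(726/33) = 4 · 10 = 40
  d = 66: d(66) · φ(726/66) = 8 · 10 = 80
  d = 121: d(121) · φ(726/121) = 3 · 2 = 6
  d = 242: d(242) · φ(726/242) = 6 · 2 = 12
  d = 363: d(363) · φ(726/363) = 6 · 1 = 6
  d = 726: d(726) · φ(726/726) = 12 · 1 = 12
Summing: (d * φ)(726) = 220 + 440 + 220 + 440 + 40 + 80 + 40 + 80 + 6 + 12 + 6 + 12 = 1596.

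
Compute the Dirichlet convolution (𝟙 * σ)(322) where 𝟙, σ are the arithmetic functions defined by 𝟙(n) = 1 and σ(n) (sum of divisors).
(𝟙 * σ)(322) = 900

Divisors of 322: [1, 2, 7, 14, 23, 46, 161, 322]. For each d | 322:
  d = 1: 𝟙(1) · σ(322/1) = 1 · 576 = 576
  d = 2: 𝟙(2) · σ(322/2) = 1 · 192 = 192
  d = 7: 𝟙(7) · σ(322/7) = 1 · 72 = 72
  d = 14: 𝟙(14) · σ(322/14) = 1 · 24 = 24
  d = 23: 𝟙(23) · σ(322/23) = 1 · 24 = 24
  d = 46: 𝟙(46) · σ(322/46) = 1 · 8 = 8
  d = 161: 𝟙(161) · σ(322/161) = 1 · 3 = 3
  d = 322: 𝟙(322) · σ(322/322) = 1 · 1 = 1
Summing: (𝟙 * σ)(322) = 576 + 192 + 72 + 24 + 24 + 8 + 3 + 1 = 900.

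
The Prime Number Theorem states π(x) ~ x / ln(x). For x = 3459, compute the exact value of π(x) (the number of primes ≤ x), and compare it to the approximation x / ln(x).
π(3459) = 483;  x/ln(x) ≈ 424.48;  relative error ≈ 12.12%.

Directly count primes up to 3459: π(3459) = 483. The PNT approximation gives 3459/ln(3459) ≈ 3459/8.14873 ≈ 424.48. Relative error (π(x) − x/ln(x)) / π(x) ≈ 12.12%; the approximation is known to undercount slightly (Li(x) is a better estimate).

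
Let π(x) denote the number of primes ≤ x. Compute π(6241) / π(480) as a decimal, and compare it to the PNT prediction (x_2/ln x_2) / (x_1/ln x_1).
π(6241)/π(480) = 811/92 ≈ 8.8152;  PNT prediction ≈ 9.1856.

π(480) = 92 and π(6241) = 811, so π(6241)/π(480) ≈ 8.8152. The PNT-predicted ratio is (6241/ln(6241)) / (480/ln(480)) ≈ 9.1856. The two agree to within a few percent, as expected.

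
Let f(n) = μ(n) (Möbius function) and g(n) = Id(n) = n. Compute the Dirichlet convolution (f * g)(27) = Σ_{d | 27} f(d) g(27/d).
(μ * Id)(27) = 18

Divisors of 27: [1, 3, 9, 27]. For each d | 27:
  d = 1: μ(1) · Id(27/1) = 1 · 27 = 27
  d = 3: μ(3) · Id(27/3) = -1 · 9 = -9
  d = 9: μ(9) · Id(27/9) = 0 · 3 = 0
  d = 27: μ(27) · Id(27/27) = 0 · 1 = 0
Summing: (μ * Id)(27) = 27 + -9 + 0 + 0 = 18.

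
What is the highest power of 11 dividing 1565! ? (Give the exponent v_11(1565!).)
v_11(1565!) = 155

Legendre's formula: v_p(n!) = Σ_{k ≥ 1} ⌊n / p^k⌋. For p = 11, n = 1565, the terms are:
  ⌊1565/11^1⌋ = ⌊1565/11⌋ = 142
  ⌊1565/11^2⌋ = ⌊1565/121⌋ = 12
  ⌊1565/11^3⌋ = ⌊1565/1331⌋ = 1
(the next term ⌊1565/11^4⌋ = 0, terminating the sum). Summing: v_11(1565!) = 142 + 12 + 1 = 155.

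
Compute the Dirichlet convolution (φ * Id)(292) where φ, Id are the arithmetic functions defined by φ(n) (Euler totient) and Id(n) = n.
(φ * Id)(292) = 1160

Divisors of 292: [1, 2, 4, 73, 146, 292]. For each d | 292:
  d = 1: φ(1) · Id(292/1) = 1 · 292 = 292
  d = 2: φ(2) · Id(292/2) = 1 · 146 = 146
  d = 4: φ(4) · Id(292/4) = 2 · 73 = 146
  d = 73: φ(73) · Id(292/73) = 72 · 4 = 288
  d = 146: φ(146) · Id(292/146) = 72 · 2 = 144
  d = 292: φ(292) · Id(292/292) = 144 · 1 = 144
Summing: (φ * Id)(292) = 292 + 146 + 146 + 288 + 144 + 144 = 1160.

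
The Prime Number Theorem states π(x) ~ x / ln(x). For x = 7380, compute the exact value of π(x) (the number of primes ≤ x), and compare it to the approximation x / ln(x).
π(7380) = 938;  x/ln(x) ≈ 828.61;  relative error ≈ 11.66%.

Directly count primes up to 7380: π(7380) = 938. The PNT approximation gives 7380/ln(7380) ≈ 7380/8.90653 ≈ 828.61. Relative error (π(x) − x/ln(x)) / π(x) ≈ 11.66%; the approximation is known to undercount slightly (Li(x) is a better estimate).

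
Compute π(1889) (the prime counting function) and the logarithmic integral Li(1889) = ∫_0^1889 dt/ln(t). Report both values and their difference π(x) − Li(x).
π(1889) = 290;  Li(1889) ≈ 300.15;  π(x) − Li(x) ≈ -10.15.

Direct count of primes ≤ 1889 gives π(1889) = 290. Numerical evaluation of the logarithmic integral gives Li(1889) ≈ 300.15. The difference π(x) − Li(x) ≈ -10.15 is typically negative for small/moderate x (Li(x) overestimates), though Littlewood's theorem shows this sign changes infinitely often.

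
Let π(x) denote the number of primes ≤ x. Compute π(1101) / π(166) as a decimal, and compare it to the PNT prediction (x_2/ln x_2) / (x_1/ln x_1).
π(1101)/π(166) = 184/38 ≈ 4.8421;  PNT prediction ≈ 4.8409.

π(166) = 38 and π(1101) = 184, so π(1101)/π(166) ≈ 4.8421. The PNT-predicted ratio is (1101/ln(1101)) / (166/ln(166)) ≈ 4.8409. The two agree to within a few percent, as expected.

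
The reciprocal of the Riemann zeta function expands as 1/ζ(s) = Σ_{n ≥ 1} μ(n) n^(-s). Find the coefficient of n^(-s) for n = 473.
μ(473) = 1

Factor n = 473 = 11 · 43. μ(n) = 0 if any exponent ≥ 2 (not squarefree); otherwise μ(n) = (−1)^{ω(n)} where ω(n) is the number of distinct prime factors. Applying: μ(473) = 1.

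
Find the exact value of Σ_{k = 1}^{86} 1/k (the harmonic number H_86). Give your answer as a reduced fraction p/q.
H_86 = 3698356445237207772956045432953649519/734184632222154704090370027645633600

Direct summation: H_86 = 1 + 1/2 + ... + 1/86. The least common denominator is lcm(1, ..., 86) = 8076030954443701744994070304101969600; over this denominator the numerator is 8076030954443701744994070304101969600 + 4038015477221850872497035152050984800 + 2692010318147900581664690101367323200 + 2019007738610925436248517576025492400 + 1615206190888740348998814060820393920 + 1346005159073950290832345050683661600 + 1153718707777671677856295757728852800 + 1009503869305462718124258788012746200 + 897336772715966860554896700455774400 + 807603095444370174499407030410196960 + 734184632222154704090370027645633600 + 673002579536975145416172525341830800 + 621233150341823211153390023392459200 + 576859353888835838928147878864426400 + 538402063629580116332938020273464640 + 504751934652731359062129394006373100 + 475060644379041279117298253182468800 + 448668386357983430277448350227887200 + 425054260760194828683898437057998400 + 403801547722185087249703515205098480 + 384572902592557225952098585909617600 + 367092316111077352045185013822816800 + 351131780627987032391046534960955200 + 336501289768487572708086262670915400 + 323041238177748069799762812164078784 + 310616575170911605576695011696229600 + 299112257571988953518298900151924800 + 288429676944417919464073939432213200 + 278483826015300060172209320831102400 + 269201031814790058166469010136732320 + 260517127562700056290131300132321600 + 252375967326365679531064697003186550 + 244728210740718234696790009215211200 + 237530322189520639558649126591234400 + 230743741555534335571259151545770560 + 224334193178991715138724175113943600 + 218271106876856803918758656867620800 + 212527130380097414341949218528999200 + 207077716780607737051130007797486400 + 201900773861092543624851757602549240 + 196976364742529310853513909856145600 + 192286451296278612976049292954808800 + 187814673359155854534745821025627200 + 183546158055538676022592506911408400 + 179467354543193372110979340091154880 + 175565890313993516195523267480477600 + 171830445839227696702001495831956800 + 168250644884243786354043131335457700 + 164816958253953096836613679675550400 + 161520619088874034899881406082039392 + 158353548126347093039099417727489600 + 155308287585455802788347505848114800 + 152377942536673617830076798190603200 + 149556128785994476759149450075962400 + 146836926444430940818074005529126720 + 144214838472208959732036969716106600 + 141684753586731609561299479019332800 + 139241913007650030086104660415551200 + 136881880583791554999899496679694400 + 134600515907395029083234505068366160 + 132393950072847569590066726296753600 + 130258563781350028145065650066160800 + 128190967530852408650699528636539200 + 126187983663182839765532348501593275 + 124246630068364642230678004678491840 + 122364105370359117348395004607605600 + 120537775439458234999911497076148800 + 118765161094760319779324563295617200 + 117043926875995677463682178320318400 + 115371870777767167785629575772885280 + 113746914851319742887240426818337600 + 112167096589495857569362087556971800 + 110630561019776736232795483617835200 + 109135553438428401959379328433810400 + 107680412725916023266587604054692928 + 106263565190048707170974609264499600 + 104883518888879243441481432520804800 + 103538858390303868525565003898743200 + 102228239929667110696127472203822400 + 100950386930546271812425878801274620 + 99704085857329651172766300050641600 + 98488182371264655426756954928072800 + 97301577764381948734868316916891200 + 96143225648139306488024646477404400 + 95012128875808255823459650636493760 + 93907336679577927267372910512813600 = 40681920897609285502516499762490144709, so H_86 = 40681920897609285502516499762490144709/8076030954443701744994070304101969600; reducing by gcd(40681920897609285502516499762490144709, 8076030954443701744994070304101969600) = 11 gives 3698356445237207772956045432953649519/734184632222154704090370027645633600 ≈ 5.03737. (The PNT-adjacent estimate ln(86) + γ ≈ 5.03156 matches within O(1/n).)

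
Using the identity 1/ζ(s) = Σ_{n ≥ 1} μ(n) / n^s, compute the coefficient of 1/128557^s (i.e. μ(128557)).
μ(128557) = 1

Factor n = 128557 = 11 · 13 · 29 · 31. μ(n) = 0 if any exponent ≥ 2 (not squarefree); otherwise μ(n) = (−1)^{ω(n)} where ω(n) is the number of distinct prime factors. Applying: μ(128557) = 1.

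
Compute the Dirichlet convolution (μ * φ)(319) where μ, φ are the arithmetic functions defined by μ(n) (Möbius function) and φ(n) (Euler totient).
(μ * φ)(319) = 243

Divisors of 319: [1, 11, 29, 319]. For each d | 319:
  d = 1: μ(1) · φ(319/1) = 1 · 280 = 280
  d = 11: μ(11) · φ(319/11) = -1 · 28 = -28
  d = 29: μ(29) · φ(319/29) = -1 · 10 = -10
  d = 319: μ(319) · φ(319/319) = 1 · 1 = 1
Summing: (μ * φ)(319) = 280 + -28 + -10 + 1 = 243.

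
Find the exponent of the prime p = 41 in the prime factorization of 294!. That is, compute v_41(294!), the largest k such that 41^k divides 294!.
v_41(294!) = 7

Legendre's formula: v_p(n!) = Σ_{k ≥ 1} ⌊n / p^k⌋. For p = 41, n = 294, the terms are:
  ⌊294/41^1⌋ = ⌊294/41⌋ = 7
(the next term ⌊294/41^2⌋ = 0, terminating the sum). Summing: v_41(294!) = 7 = 7.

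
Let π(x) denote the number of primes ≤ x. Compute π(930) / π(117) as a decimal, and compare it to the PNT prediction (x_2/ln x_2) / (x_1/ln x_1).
π(930)/π(117) = 158/30 ≈ 5.2667;  PNT prediction ≈ 5.5380.

π(117) = 30 and π(930) = 158, so π(930)/π(117) ≈ 5.2667. The PNT-predicted ratio is (930/ln(930)) / (117/ln(117)) ≈ 5.5380. The two agree to within a few percent, as expected.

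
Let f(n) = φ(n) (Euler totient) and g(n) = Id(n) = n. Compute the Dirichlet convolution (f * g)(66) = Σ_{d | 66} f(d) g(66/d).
(φ * Id)(66) = 315

Divisors of 66: [1, 2, 3, 6, 11, 22, 33, 66]. For each d | 66:
  d = 1: φ(1) · Id(66/1) = 1 · 66 = 66
  d = 2: φ(2) · Id(66/2) = 1 · 33 = 33
  d = 3: φ(3) · Id(66/3) = 2 · 22 = 44
  d = 6: φ(6) · Id(66/6) = 2 · 11 = 22
  d = 11: φ(11) · Id(66/11) = 10 · 6 = 60
  d = 22: φ(22) · Id(66/22) = 10 · 3 = 30
  d = 33: φ(33) · Id(66/33) = 20 · 2 = 40
  d = 66: φ(66) · Id(66/66) = 20 · 1 = 20
Summing: (φ * Id)(66) = 66 + 33 + 44 + 22 + 60 + 30 + 40 + 20 = 315.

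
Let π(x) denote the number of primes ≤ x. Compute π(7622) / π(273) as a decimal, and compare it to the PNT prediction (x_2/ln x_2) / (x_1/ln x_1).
π(7622)/π(273) = 968/58 ≈ 16.6897;  PNT prediction ≈ 17.5206.

π(273) = 58 and π(7622) = 968, so π(7622)/π(273) ≈ 16.6897. The PNT-predicted ratio is (7622/ln(7622)) / (273/ln(273)) ≈ 17.5206. The two agree to within a few percent, as expected.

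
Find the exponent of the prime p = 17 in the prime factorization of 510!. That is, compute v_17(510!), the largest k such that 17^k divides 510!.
v_17(510!) = 31

Legendre's formula: v_p(n!) = Σ_{k ≥ 1} ⌊n / p^k⌋. For p = 17, n = 510, the terms are:
  ⌊510/17^1⌋ = ⌊510/17⌋ = 30
  ⌊510/17^2⌋ = ⌊510/289⌋ = 1
(the next term ⌊510/17^3⌋ = 0, terminating the sum). Summing: v_17(510!) = 30 + 1 = 31.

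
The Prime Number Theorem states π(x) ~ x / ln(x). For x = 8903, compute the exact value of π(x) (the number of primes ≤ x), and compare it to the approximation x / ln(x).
π(8903) = 1108;  x/ln(x) ≈ 978.98;  relative error ≈ 11.64%.

Directly count primes up to 8903: π(8903) = 1108. The PNT approximation gives 8903/ln(8903) ≈ 8903/9.09414 ≈ 978.98. Relative error (π(x) − x/ln(x)) / π(x) ≈ 11.64%; the approximation is known to undercount slightly (Li(x) is a better estimate).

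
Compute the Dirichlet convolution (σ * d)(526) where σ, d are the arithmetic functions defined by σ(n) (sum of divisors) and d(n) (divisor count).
(σ * d)(526) = 1330

Divisors of 526: [1, 2, 263, 526]. For each d | 526:
  d = 1: σ(1) · d(526/1) = 1 · 4 = 4
  d = 2: σ(2) · d(526/2) = 3 · 2 = 6
  d = 263: σ(263) · d(526/263) = 264 · 2 = 528
  d = 526: σ(526) · d(526/526) = 792 · 1 = 792
Summing: (σ * d)(526) = 4 + 6 + 528 + 792 = 1330.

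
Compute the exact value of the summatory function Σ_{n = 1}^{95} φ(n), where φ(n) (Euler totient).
Σ_{n ≤ 95} φ(n) = 2774

Compute φ(n) for each 1 ≤ n ≤ 95: φ(1) = 1, φ(2) = 1, φ(3) = 2, φ(4) = 2, φ(5) = 4, φ(6) = 2, φ(7) = 6, φ(8) = 4, φ(9) = 6, φ(10) = 4, φ(11) = 10, φ(12) = 4, φ(13) = 12, φ(14) = 6, φ(15) = 8, φ(16) = 8, φ(17) = 16, φ(18) = 6, φ(19) = 18, φ(20) = 8, φ(21) = 12, φ(22) = 10, φ(23) = 22, φ(24) = 8, φ(25) = 20, φ(26) = 12, φ(27) = 18, φ(28) = 12, φ(29) = 28, φ(30) = 8, φ(31) = 30, φ(32) = 16, φ(33) = 20, φ(34) = 16, φ(35) = 24, φ(36) = 12, φ(37) = 36, φ(38) = 18, φ(39) = 24, φ(40) = 16, φ(41) = 40, φ(42) = 12, φ(43) = 42, φ(44) = 20, φ(45) = 24, φ(46) = 22, φ(47) = 46, φ(48) = 16, φ(49) = 42, φ(50) = 20, φ(51) = 32, φ(52) = 24, φ(53) = 52, φ(54) = 18, φ(55) = 40, φ(56) = 24, φ(57) = 36, φ(58) = 28, φ(59) = 58, φ(60) = 16, φ(61) = 60, φ(62) = 30, φ(63) = 36, φ(64) = 32, φ(65) = 48, φ(66) = 20, φ(67) = 66, φ(68) = 32, φ(69) = 44, φ(70) = 24, φ(71) = 70, φ(72) = 24, φ(73) = 72, φ(74) = 36, φ(75) = 40, φ(76) = 36, φ(77) = 60, φ(78) = 24, φ(79) = 78, φ(80) = 32, φ(81) = 54, φ(82) = 40, φ(83) = 82, φ(84) = 24, φ(85) = 64, φ(86) = 42, φ(87) = 56, φ(88) = 40, φ(89) = 88, φ(90) = 24, φ(91) = 72, φ(92) = 44, φ(93) = 60, φ(94) = 46, φ(95) = 72. Summing all 95 values: 2774. (Average order: Σ_{n ≤ x} φ(n) ~ (3/π²) x². For x = 95, (3/π²)·95² ≈ 2743.27.)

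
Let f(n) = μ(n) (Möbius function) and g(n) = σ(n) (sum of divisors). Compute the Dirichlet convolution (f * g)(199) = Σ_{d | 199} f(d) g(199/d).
(μ * σ)(199) = 199

Divisors of 199: [1, 199]. For each d | 199:
  d = 1: μ(1) · σ(199/1) = 1 · 200 = 200
  d = 199: μ(199) · σ(199/199) = -1 · 1 = -1
Summing: (μ * σ)(199) = 200 + -1 = 199.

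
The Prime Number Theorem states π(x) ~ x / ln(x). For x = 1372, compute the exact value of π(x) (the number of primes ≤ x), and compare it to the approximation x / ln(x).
π(1372) = 219;  x/ln(x) ≈ 189.92;  relative error ≈ 13.28%.

Directly count primes up to 1372: π(1372) = 219. The PNT approximation gives 1372/ln(1372) ≈ 1372/7.22402 ≈ 189.92. Relative error (π(x) − x/ln(x)) / π(x) ≈ 13.28%; the approximation is known to undercount slightly (Li(x) is a better estimate).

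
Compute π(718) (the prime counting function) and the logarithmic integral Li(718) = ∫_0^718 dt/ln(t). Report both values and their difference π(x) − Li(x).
π(718) = 127;  Li(718) ≈ 135.83;  π(x) − Li(x) ≈ -8.83.

Direct count of primes ≤ 718 gives π(718) = 127. Numerical evaluation of the logarithmic integral gives Li(718) ≈ 135.83. The difference π(x) − Li(x) ≈ -8.83 is typically negative for small/moderate x (Li(x) overestimates), though Littlewood's theorem shows this sign changes infinitely often.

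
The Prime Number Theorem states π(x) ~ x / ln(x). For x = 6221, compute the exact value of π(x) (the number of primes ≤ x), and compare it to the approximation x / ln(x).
π(6221) = 810;  x/ln(x) ≈ 712.14;  relative error ≈ 12.08%.

Directly count primes up to 6221: π(6221) = 810. The PNT approximation gives 6221/ln(6221) ≈ 6221/8.73569 ≈ 712.14. Relative error (π(x) − x/ln(x)) / π(x) ≈ 12.08%; the approximation is known to undercount slightly (Li(x) is a better estimate).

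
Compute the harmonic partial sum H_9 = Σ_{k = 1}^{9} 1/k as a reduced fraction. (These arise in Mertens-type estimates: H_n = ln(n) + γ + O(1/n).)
H_9 = 7129/2520

Direct summation: H_9 = 1 + 1/2 + ... + 1/9. The least common denominator is lcm(1, ..., 9) = 2520; over this denominator the numerator is 2520 + 1260 + 840 + 630 + 504 + 420 + 360 + 315 + 280 = 7129, so H_9 = 7129/2520 (already in lowest terms) ≈ 2.82897. (The PNT-adjacent estimate ln(9) + γ ≈ 2.77444 matches within O(1/n).)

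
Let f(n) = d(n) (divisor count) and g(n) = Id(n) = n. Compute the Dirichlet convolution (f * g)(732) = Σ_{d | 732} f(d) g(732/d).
(d * Id)(732) = 3465

Divisors of 732: [1, 2, 3, 4, 6, 12, 61, 122, 183, 244, 366, 732]. For each d | 732:
  d = 1: d(1) · Id(732/1) = 1 · 732 = 732
  d = 2: d(2) · Id(732/2) = 2 · 366 = 732
  d = 3: d(3) · Id(732/3) = 2 · 244 = 488
  d = 4: d(4) · Id(732/4) = 3 · 183 = 549
  d = 6: d(6) · Id(732/6) = 4 · 122 = 488
  d = 12: d(12) · Id(732/12) = 6 · 61 = 366
  d = 61: d(61) · Id(732/61) = 2 · 12 = 24
  d = 122: d(122) · Id(732/122) = 4 · 6 = 24
  d = 183: d(183) · Id(732/183) = 4 · 4 = 16
  d = 244: d(244) · Id(732/244) = 6 · 3 = 18
  d = 366: d(366) · Id(732/366) = 8 · 2 = 16
  d = 732: d(732) · Id(732/732) = 12 · 1 = 12
Summing: (d * Id)(732) = 732 + 732 + 488 + 549 + 488 + 366 + 24 + 24 + 16 + 18 + 16 + 12 = 3465.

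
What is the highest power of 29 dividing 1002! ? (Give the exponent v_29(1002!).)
v_29(1002!) = 35

Legendre's formula: v_p(n!) = Σ_{k ≥ 1} ⌊n / p^k⌋. For p = 29, n = 1002, the terms are:
  ⌊1002/29^1⌋ = ⌊1002/29⌋ = 34
  ⌊1002/29^2⌋ = ⌊1002/841⌋ = 1
(the next term ⌊1002/29^3⌋ = 0, terminating the sum). Summing: v_29(1002!) = 34 + 1 = 35.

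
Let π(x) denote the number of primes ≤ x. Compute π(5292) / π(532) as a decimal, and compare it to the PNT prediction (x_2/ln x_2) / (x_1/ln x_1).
π(5292)/π(532) = 701/99 ≈ 7.0808;  PNT prediction ≈ 7.2821.

π(532) = 99 and π(5292) = 701, so π(5292)/π(532) ≈ 7.0808. The PNT-predicted ratio is (5292/ln(5292)) / (532/ln(532)) ≈ 7.2821. The two agree to within a few percent, as expected.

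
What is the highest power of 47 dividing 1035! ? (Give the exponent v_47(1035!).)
v_47(1035!) = 22

Legendre's formula: v_p(n!) = Σ_{k ≥ 1} ⌊n / p^k⌋. For p = 47, n = 1035, the terms are:
  ⌊1035/47^1⌋ = ⌊1035/47⌋ = 22
(the next term ⌊1035/47^2⌋ = 0, terminating the sum). Summing: v_47(1035!) = 22 = 22.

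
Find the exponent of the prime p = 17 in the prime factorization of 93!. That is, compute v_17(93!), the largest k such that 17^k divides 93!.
v_17(93!) = 5

Legendre's formula: v_p(n!) = Σ_{k ≥ 1} ⌊n / p^k⌋. For p = 17, n = 93, the terms are:
  ⌊93/17^1⌋ = ⌊93/17⌋ = 5
(the next term ⌊93/17^2⌋ = 0, terminating the sum). Summing: v_17(93!) = 5 = 5.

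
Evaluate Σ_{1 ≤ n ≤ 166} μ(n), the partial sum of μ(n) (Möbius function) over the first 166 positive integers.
Σ_{n ≤ 166} μ(n) = 0

Compute μ(n) for each 1 ≤ n ≤ 166: μ(1) = 1, μ(2) = -1, μ(3) = -1, μ(4) = 0, μ(5) = -1, μ(6) = 1, μ(7) = -1, μ(8) = 0, μ(9) = 0, μ(10) = 1, μ(11) = -1, μ(12) = 0, μ(13) = -1, μ(14) = 1, μ(15) = 1, μ(16) = 0, μ(17) = -1, μ(18) = 0, μ(19) = -1, μ(20) = 0, μ(21) = 1, μ(22) = 1, μ(23) = -1, μ(24) = 0, μ(25) = 0, μ(26) = 1, μ(27) = 0, μ(28) = 0, μ(29) = -1, μ(30) = -1, μ(31) = -1, μ(32) = 0, μ(33) = 1, μ(34) = 1, μ(35) = 1, μ(36) = 0, μ(37) = -1, μ(38) = 1, μ(39) = 1, μ(40) = 0, μ(41) = -1, μ(42) = -1, μ(43) = -1, μ(44) = 0, μ(45) = 0, μ(46) = 1, μ(47) = -1, μ(48) = 0, μ(49) = 0, μ(50) = 0, μ(51) = 1, μ(52) = 0, μ(53) = -1, μ(54) = 0, μ(55) = 1, μ(56) = 0, μ(57) = 1, μ(58) = 1, μ(59) = -1, μ(60) = 0, μ(61) = -1, μ(62) = 1, μ(63) = 0, μ(64) = 0, μ(65) = 1, μ(66) = -1, μ(67) = -1, μ(68) = 0, μ(69) = 1, μ(70) = -1, μ(71) = -1, μ(72) = 0, μ(73) = -1, μ(74) = 1, μ(75) = 0, μ(76) = 0, μ(77) = 1, μ(78) = -1, μ(79) = -1, μ(80) = 0, μ(81) = 0, μ(82) = 1, μ(83) = -1, μ(84) = 0, μ(85) = 1, μ(86) = 1, μ(87) = 1, μ(88) = 0, μ(89) = -1, μ(90) = 0, μ(91) = 1, μ(92) = 0, μ(93) = 1, μ(94) = 1, μ(95) = 1, μ(96) = 0, μ(97) = -1, μ(98) = 0, μ(99) = 0, μ(100) = 0, μ(101) = -1, μ(102) = -1, μ(103) = -1, μ(104) = 0, μ(105) = -1, μ(106) = 1, μ(107) = -1, μ(108) = 0, μ(109) = -1, μ(110) = -1, μ(111) = 1, μ(112) = 0, μ(113) = -1, μ(114) = -1, μ(115) = 1, μ(116) = 0, μ(117) = 0, μ(118) = 1, μ(119) = 1, μ(120) = 0, μ(121) = 0, μ(122) = 1, μ(123) = 1, μ(124) = 0, μ(125) = 0, μ(126) = 0, μ(127) = -1, μ(128) = 0, μ(129) = 1, μ(130) = -1, μ(131) = -1, μ(132) = 0, μ(133) = 1, μ(134) = 1, μ(135) = 0, μ(136) = 0, μ(137) = -1, μ(138) = -1, μ(139) = -1, μ(140) = 0, μ(141) = 1, μ(142) = 1, μ(143) = 1, μ(144) = 0, μ(145) = 1, μ(146) = 1, μ(147) = 0, μ(148) = 0, μ(149) = -1, μ(150) = 0, μ(151) = -1, μ(152) = 0, μ(153) = 0, μ(154) = -1, μ(155) = 1, μ(156) = 0, μ(157) = -1, μ(158) = 1, μ(159) = 1, μ(160) = 0, μ(161) = 1, μ(162) = 0, μ(163) = -1, μ(164) = 0, μ(165) = -1, μ(166) = 1. Summing all 166 values: 0. (Mertens function M(x) = Σ_{n ≤ x} μ(n); on average M(x) should be small (PNT ⟺ M(x) = o(x)).)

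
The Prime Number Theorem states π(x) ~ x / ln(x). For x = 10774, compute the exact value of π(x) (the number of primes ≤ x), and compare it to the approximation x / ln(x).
π(10774) = 1312;  x/ln(x) ≈ 1160.38;  relative error ≈ 11.56%.

Directly count primes up to 10774: π(10774) = 1312. The PNT approximation gives 10774/ln(10774) ≈ 10774/9.28489 ≈ 1160.38. Relative error (π(x) − x/ln(x)) / π(x) ≈ 11.56%; the approximation is known to undercount slightly (Li(x) is a better estimate).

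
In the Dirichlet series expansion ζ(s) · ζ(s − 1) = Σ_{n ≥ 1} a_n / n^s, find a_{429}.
σ(429) = 672

In the product (Σ m^0/m^s)(Σ k / k^s) = Σ (Σ_{d | n} d) / n^s, the coefficient of 1/n^s is σ(n) = Σ_{d | n} d. For n = 429, divisors are [1, 3, 11, 13, 33, 39, 143, 429]; summing: σ(429) = 672.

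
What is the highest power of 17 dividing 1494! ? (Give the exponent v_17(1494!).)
v_17(1494!) = 92

Legendre's formula: v_p(n!) = Σ_{k ≥ 1} ⌊n / p^k⌋. For p = 17, n = 1494, the terms are:
  ⌊1494/17^1⌋ = ⌊1494/17⌋ = 87
  ⌊1494/17^2⌋ = ⌊1494/289⌋ = 5
(the next term ⌊1494/17^3⌋ = 0, terminating the sum). Summing: v_17(1494!) = 87 + 5 = 92.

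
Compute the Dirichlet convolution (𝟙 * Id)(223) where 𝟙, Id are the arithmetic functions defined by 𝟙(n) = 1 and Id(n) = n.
(𝟙 * Id)(223) = 224

Divisors of 223: [1, 223]. For each d | 223:
  d = 1: 𝟙(1) · Id(223/1) = 1 · 223 = 223
  d = 223: 𝟙(223) · Id(223/223) = 1 · 1 = 1
Summing: (𝟙 * Id)(223) = 223 + 1 = 224.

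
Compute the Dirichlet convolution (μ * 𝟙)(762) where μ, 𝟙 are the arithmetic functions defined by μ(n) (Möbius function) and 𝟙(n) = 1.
(μ * 𝟙)(762) = 0

Divisors of 762: [1, 2, 3, 6, 127, 254, 381, 762]. For each d | 762:
  d = 1: μ(1) · 𝟙(762/1) = 1 · 1 = 1
  d = 2: μ(2) · 𝟙(762/2) = -1 · 1 = -1
  d = 3: μ(3) · 𝟙(762/3) = -1 · 1 = -1
  d = 6: μ(6) · 𝟙(762/6) = 1 · 1 = 1
  d = 127: μ(127) · 𝟙(762/127) = -1 · 1 = -1
  d = 254: μ(254) · 𝟙(762/254) = 1 · 1 = 1
  d = 381: μ(381) · 𝟙(762/381) = 1 · 1 = 1
  d = 762: μ(762) · 𝟙(762/762) = -1 · 1 = -1
Summing: (μ * 𝟙)(762) = 1 + -1 + -1 + 1 + -1 + 1 + 1 + -1 = 0.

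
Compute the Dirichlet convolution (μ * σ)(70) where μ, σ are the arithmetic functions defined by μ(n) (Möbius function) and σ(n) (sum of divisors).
(μ * σ)(70) = 70

Divisors of 70: [1, 2, 5, 7, 10, 14, 35, 70]. For each d | 70:
  d = 1: μ(1) · σ(70/1) = 1 · 144 = 144
  d = 2: μ(2) · σ(70/2) = -1 · 48 = -48
  d = 5: μ(5) · σ(70/5) = -1 · 24 = -24
  d = 7: μ(7) · σ(70/7) = -1 · 18 = -18
  d = 10: μ(10) · σ(70/10) = 1 · 8 = 8
  d = 14: μ(14) · σ(70/14) = 1 · 6 = 6
  d = 35: μ(35) · σ(70/35) = 1 · 3 = 3
  d = 70: μ(70) · σ(70/70) = -1 · 1 = -1
Summing: (μ * σ)(70) = 144 + -48 + -24 + -18 + 8 + 6 + 3 + -1 = 70.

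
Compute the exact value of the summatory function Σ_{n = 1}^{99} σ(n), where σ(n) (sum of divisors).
Σ_{n ≤ 99} σ(n) = 8082

Compute σ(n) for each 1 ≤ n ≤ 99: σ(1) = 1, σ(2) = 3, σ(3) = 4, σ(4) = 7, σ(5) = 6, σ(6) = 12, σ(7) = 8, σ(8) = 15, σ(9) = 13, σ(10) = 18, σ(11) = 12, σ(12) = 28, σ(13) = 14, σ(14) = 24, σ(15) = 24, σ(16) = 31, σ(17) = 18, σ(18) = 39, σ(19) = 20, σ(20) = 42, σ(21) = 32, σ(22) = 36, σ(23) = 24, σ(24) = 60, σ(25) = 31, σ(26) = 42, σ(27) = 40, σ(28) = 56, σ(29) = 30, σ(30) = 72, σ(31) = 32, σ(32) = 63, σ(33) = 48, σ(34) = 54, σ(35) = 48, σ(36) = 91, σ(37) = 38, σ(38) = 60, σ(39) = 56, σ(40) = 90, σ(41) = 42, σ(42) = 96, σ(43) = 44, σ(44) = 84, σ(45) = 78, σ(46) = 72, σ(47) = 48, σ(48) = 124, σ(49) = 57, σ(50) = 93, σ(51) = 72, σ(52) = 98, σ(53) = 54, σ(54) = 120, σ(55) = 72, σ(56) = 120, σ(57) = 80, σ(58) = 90, σ(59) = 60, σ(60) = 168, σ(61) = 62, σ(62) = 96, σ(63) = 104, σ(64) = 127, σ(65) = 84, σ(66) = 144, σ(67) = 68, σ(68) = 126, σ(69) = 96, σ(70) = 144, σ(71) = 72, σ(72) = 195, σ(73) = 74, σ(74) = 114, σ(75) = 124, σ(76) = 140, σ(77) = 96, σ(78) = 168, σ(79) = 80, σ(80) = 186, σ(81) = 121, σ(82) = 126, σ(83) = 84, σ(84) = 224, σ(85) = 108, σ(86) = 132, σ(87) = 120, σ(88) = 180, σ(89) = 90, σ(90) = 234, σ(91) = 112, σ(92) = 168, σ(93) = 128, σ(94) = 144, σ(95) = 120, σ(96) = 252, σ(97) = 98, σ(98) = 171, σ(99) = 156. Summing all 99 values: 8082. (Average order: Σ_{n ≤ x} σ(n) ~ (π²/12) x². For x = 99, (π²/12)·99² ≈ 8061.00.)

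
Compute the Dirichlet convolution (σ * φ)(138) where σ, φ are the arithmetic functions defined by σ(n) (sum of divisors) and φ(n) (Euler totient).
(σ * φ)(138) = 1104

Divisors of 138: [1, 2, 3, 6, 23, 46, 69, 138]. For each d | 138:
  d = 1: σ(1) · φ(138/1) = 1 · 44 = 44
  d = 2: σ(2) · φ(138/2) = 3 · 44 = 132
  d = 3: σ(3) · φ(138/3) = 4 · 22 = 88
  d = 6: σ(6) · φ(138/6) = 12 · 22 = 264
  d = 23: σ(23) · φ(138/23) = 24 · 2 = 48
  d = 46: σ(46) · φ(138/46) = 72 · 2 = 144
  d = 69: σ(69) · φ(138/69) = 96 · 1 = 96
  d = 138: σ(138) · φ(138/138) = 288 · 1 = 288
Summing: (σ * φ)(138) = 44 + 132 + 88 + 264 + 48 + 144 + 96 + 288 = 1104.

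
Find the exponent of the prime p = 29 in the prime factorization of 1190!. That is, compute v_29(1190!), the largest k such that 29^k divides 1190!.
v_29(1190!) = 42

Legendre's formula: v_p(n!) = Σ_{k ≥ 1} ⌊n / p^k⌋. For p = 29, n = 1190, the terms are:
  ⌊1190/29^1⌋ = ⌊1190/29⌋ = 41
  ⌊1190/29^2⌋ = ⌊1190/841⌋ = 1
(the next term ⌊1190/29^3⌋ = 0, terminating the sum). Summing: v_29(1190!) = 41 + 1 = 42.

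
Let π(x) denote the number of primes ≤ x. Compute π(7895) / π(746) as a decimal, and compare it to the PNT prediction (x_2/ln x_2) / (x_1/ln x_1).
π(7895)/π(746) = 997/132 ≈ 7.5530;  PNT prediction ≈ 7.8008.

π(746) = 132 and π(7895) = 997, so π(7895)/π(746) ≈ 7.5530. The PNT-predicted ratio is (7895/ln(7895)) / (746/ln(746)) ≈ 7.8008. The two agree to within a few percent, as expected.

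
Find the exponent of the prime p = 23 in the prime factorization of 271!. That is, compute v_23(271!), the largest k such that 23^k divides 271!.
v_23(271!) = 11

Legendre's formula: v_p(n!) = Σ_{k ≥ 1} ⌊n / p^k⌋. For p = 23, n = 271, the terms are:
  ⌊271/23^1⌋ = ⌊271/23⌋ = 11
(the next term ⌊271/23^2⌋ = 0, terminating the sum). Summing: v_23(271!) = 11 = 11.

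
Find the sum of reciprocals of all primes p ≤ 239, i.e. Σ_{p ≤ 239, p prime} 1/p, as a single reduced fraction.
Σ 1/p = 2098799936456271323771652759516428422371386490386771476792994918184499649543226735989117756998751/1062411448280052319722448549835623701226301211611796930357321893850294264731624591303255041960530

π(239) = 52, so the primes ≤ 239 are [2, 3, 5, 7, 11, 13, 17, 19, 23, 29, 31, 37, 41, 43, 47, 53, 59, 61, 67, 71, 73, 79, 83, 89, 97, 101, 103, 107, 109, 113, 127, 131, 137, 139, 149, 151, 157, 163, 167, 173, 179, 181, 191, 193, 197, 199, 211, 223, 227, 229, 233, 239]. Summing 1/p over these primes: 2098799936456271323771652759516428422371386490386771476792994918184499649543226735989117756998751/1062411448280052319722448549835623701226301211611796930357321893850294264731624591303255041960530 ≈ 1.9755. Mertens estimate ln ln(239) + 0.2615 ≈ 1.9620.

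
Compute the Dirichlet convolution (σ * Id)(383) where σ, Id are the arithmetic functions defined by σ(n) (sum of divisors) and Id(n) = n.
(σ * Id)(383) = 767

Divisors of 383: [1, 383]. For each d | 383:
  d = 1: σ(1) · Id(383/1) = 1 · 383 = 383
  d = 383: σ(383) · Id(383/383) = 384 · 1 = 384
Summing: (σ * Id)(383) = 383 + 384 = 767.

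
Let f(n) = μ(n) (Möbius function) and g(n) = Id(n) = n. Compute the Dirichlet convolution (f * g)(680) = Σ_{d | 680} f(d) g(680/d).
(μ * Id)(680) = 256

Divisors of 680: [1, 2, 4, 5, 8, 10, 17, 20, 34, 40, 68, 85, 136, 170, 340, 680]. For each d | 680:
  d = 1: μ(1) · Id(680/1) = 1 · 680 = 680
  d = 2: μ(2) · Id(680/2) = -1 · 340 = -340
  d = 4: μ(4) · Id(680/4) = 0 · 170 = 0
  d = 5: μ(5) · Id(680/5) = -1 · 136 = -136
  d = 8: μ(8) · Id(680/8) = 0 · 85 = 0
  d = 10: μ(10) · Id(680/10) = 1 · 68 = 68
  d = 17: μ(17) · Id(680/17) = -1 · 40 = -40
  d = 20: μ(20) · Id(680/20) = 0 · 34 = 0
  d = 34: μ(34) · Id(680/34) = 1 · 20 = 20
  d = 40: μ(40) · Id(680/40) = 0 · 17 = 0
  d = 68: μ(68) · Id(680/68) = 0 · 10 = 0
  d = 85: μ(85) · Id(680/85) = 1 · 8 = 8
  d = 136: μ(136) · Id(680/136) = 0 · 5 = 0
  d = 170: μ(170) · Id(680/170) = -1 · 4 = -4
  d = 340: μ(340) · Id(680/340) = 0 · 2 = 0
  d = 680: μ(680) · Id(680/680) = 0 · 1 = 0
Summing: (μ * Id)(680) = 680 + -340 + 0 + -136 + 0 + 68 + -40 + 0 + 20 + 0 + 0 + 8 + 0 + -4 + 0 + 0 = 256.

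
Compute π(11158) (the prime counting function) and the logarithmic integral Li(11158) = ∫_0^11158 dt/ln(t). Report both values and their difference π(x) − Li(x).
π(11158) = 1350;  Li(11158) ≈ 1371.11;  π(x) − Li(x) ≈ -21.11.

Direct count of primes ≤ 11158 gives π(11158) = 1350. Numerical evaluation of the logarithmic integral gives Li(11158) ≈ 1371.11. The difference π(x) − Li(x) ≈ -21.11 is typically negative for small/moderate x (Li(x) overestimates), though Littlewood's theorem shows this sign changes infinitely often.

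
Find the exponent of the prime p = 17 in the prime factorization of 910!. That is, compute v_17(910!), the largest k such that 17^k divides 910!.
v_17(910!) = 56

Legendre's formula: v_p(n!) = Σ_{k ≥ 1} ⌊n / p^k⌋. For p = 17, n = 910, the terms are:
  ⌊910/17^1⌋ = ⌊910/17⌋ = 53
  ⌊910/17^2⌋ = ⌊910/289⌋ = 3
(the next term ⌊910/17^3⌋ = 0, terminating the sum). Summing: v_17(910!) = 53 + 3 = 56.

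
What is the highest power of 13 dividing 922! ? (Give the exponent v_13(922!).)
v_13(922!) = 75

Legendre's formula: v_p(n!) = Σ_{k ≥ 1} ⌊n / p^k⌋. For p = 13, n = 922, the terms are:
  ⌊922/13^1⌋ = ⌊922/13⌋ = 70
  ⌊922/13^2⌋ = ⌊922/169⌋ = 5
(the next term ⌊922/13^3⌋ = 0, terminating the sum). Summing: v_13(922!) = 70 + 5 = 75.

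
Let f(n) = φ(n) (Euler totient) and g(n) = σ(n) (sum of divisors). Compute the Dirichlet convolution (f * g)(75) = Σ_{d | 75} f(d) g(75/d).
(φ * σ)(75) = 450

Divisors of 75: [1, 3, 5, 15, 25, 75]. For each d | 75:
  d = 1: φ(1) · σ(75/1) = 1 · 124 = 124
  d = 3: φ(3) · σ(75/3) = 2 · 31 = 62
  d = 5: φ(5) · σ(75/5) = 4 · 24 = 96
  d = 15: φ(15) · σ(75/15) = 8 · 6 = 48
  d = 25: φ(25) · σ(75/25) = 20 · 4 = 80
  d = 75: φ(75) · σ(75/75) = 40 · 1 = 40
Summing: (φ * σ)(75) = 124 + 62 + 96 + 48 + 80 + 40 = 450.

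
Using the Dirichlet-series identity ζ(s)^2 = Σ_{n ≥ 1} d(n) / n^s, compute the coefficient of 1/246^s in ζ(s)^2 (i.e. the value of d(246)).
d(246) = 8

ζ(s)^2 = (Σ 1/m^s)(Σ 1/k^s). The coefficient of 1/n^s in the product is the number of ordered pairs (m, k) with mk = n, which equals d(n). For n = 246, divisors are [1, 2, 3, 6, 41, 82, 123, 246], so d(246) = 8.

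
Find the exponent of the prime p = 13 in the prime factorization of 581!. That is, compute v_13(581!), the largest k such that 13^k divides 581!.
v_13(581!) = 47

Legendre's formula: v_p(n!) = Σ_{k ≥ 1} ⌊n / p^k⌋. For p = 13, n = 581, the terms are:
  ⌊581/13^1⌋ = ⌊581/13⌋ = 44
  ⌊581/13^2⌋ = ⌊581/169⌋ = 3
(the next term ⌊581/13^3⌋ = 0, terminating the sum). Summing: v_13(581!) = 44 + 3 = 47.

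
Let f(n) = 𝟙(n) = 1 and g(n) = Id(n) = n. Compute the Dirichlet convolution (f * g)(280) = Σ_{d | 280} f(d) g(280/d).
(𝟙 * Id)(280) = 720

Divisors of 280: [1, 2, 4, 5, 7, 8, 10, 14, 20, 28, 35, 40, 56, 70, 140, 280]. For each d | 280:
  d = 1: 𝟙(1) · Id(280/1) = 1 · 280 = 280
  d = 2: 𝟙(2) · Id(280/2) = 1 · 140 = 140
  d = 4: 𝟙(4) · Id(280/4) = 1 · 70 = 70
  d = 5: 𝟙(5) · Id(280/5) = 1 · 56 = 56
  d = 7: 𝟙(7) · Id(280/7) = 1 · 40 = 40
  d = 8: 𝟙(8) · Id(280/8) = 1 · 35 = 35
  d = 10: 𝟙(10) · Id(280/10) = 1 · 28 = 28
  d = 14: 𝟙(14) · Id(280/14) = 1 · 20 = 20
  d = 20: 𝟙(20) · Id(280/20) = 1 · 14 = 14
  d = 28: 𝟙(28) · Id(280/28) = 1 · 10 = 10
  d = 35: 𝟙(35) · Id(280/35) = 1 · 8 = 8
  d = 40: 𝟙(40) · Id(280/40) = 1 · 7 = 7
  d = 56: 𝟙(56) · Id(280/56) = 1 · 5 = 5
  d = 70: 𝟙(70) · Id(280/70) = 1 · 4 = 4
  d = 140: 𝟙(140) · Id(280/140) = 1 · 2 = 2
  d = 280: 𝟙(280) · Id(280/280) = 1 · 1 = 1
Summing: (𝟙 * Id)(280) = 280 + 140 + 70 + 56 + 40 + 35 + 28 + 20 + 14 + 10 + 8 + 7 + 5 + 4 + 2 + 1 = 720.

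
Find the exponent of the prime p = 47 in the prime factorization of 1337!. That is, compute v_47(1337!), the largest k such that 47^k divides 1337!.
v_47(1337!) = 28

Legendre's formula: v_p(n!) = Σ_{k ≥ 1} ⌊n / p^k⌋. For p = 47, n = 1337, the terms are:
  ⌊1337/47^1⌋ = ⌊1337/47⌋ = 28
(the next term ⌊1337/47^2⌋ = 0, terminating the sum). Summing: v_47(1337!) = 28 = 28.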